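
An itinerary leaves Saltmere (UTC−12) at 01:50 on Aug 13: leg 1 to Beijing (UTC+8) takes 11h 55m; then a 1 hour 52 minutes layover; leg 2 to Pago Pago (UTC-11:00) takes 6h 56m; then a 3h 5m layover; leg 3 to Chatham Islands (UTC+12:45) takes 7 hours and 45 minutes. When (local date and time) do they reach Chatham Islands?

10:08 on August 15

Convert departure to UTC: 01:50 + 12:00 = 13:50 UTC on Aug 13.
Add 11 hours 55 minutes leg 1 → 01:45 UTC (Aug 14).
Add 1 hour and 52 minutes layover in Beijing → 03:37 UTC.
Add 6 hours and 56 minutes leg 2 → 10:33 UTC.
Add 3 hours 5 minutes layover in Pago Pago → 13:38 UTC.
Add 7 hours and 45 minutes leg 3 → 21:23 UTC.
Chatham Islands is UTC+12:45, so local arrival = 21:23 + 12:45 = 10:08 on Aug 15.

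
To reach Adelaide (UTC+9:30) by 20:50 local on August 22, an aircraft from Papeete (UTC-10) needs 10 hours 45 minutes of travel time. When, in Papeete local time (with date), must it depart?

14:35 on August 21

Target arrival in UTC: 20:50 − 9:30 = 11:20 on Aug 22.
Subtract 10 hours and 45 minutes → departure 00:35 UTC on Aug 22.
Papeete is UTC−10:00: 00:35 − 10:00 = 14:35 on Aug 21.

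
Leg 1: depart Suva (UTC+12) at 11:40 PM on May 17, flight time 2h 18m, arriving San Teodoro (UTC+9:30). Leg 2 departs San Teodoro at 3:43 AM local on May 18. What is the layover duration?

Convert departure to UTC: 11:40 PM − 12:00 = 11:40 AM UTC on May 17.
Add 2 hours and 18 minutes flight time → 1:58 PM UTC.
San Teodoro is UTC+9:30, so local arrival = 1:58 PM + 9:30 = 11:28 PM on May 17.
Layover = 3:43 AM − 11:28 PM (+1 day) = 4 hours 15 minutes.

4 hours 15 minutes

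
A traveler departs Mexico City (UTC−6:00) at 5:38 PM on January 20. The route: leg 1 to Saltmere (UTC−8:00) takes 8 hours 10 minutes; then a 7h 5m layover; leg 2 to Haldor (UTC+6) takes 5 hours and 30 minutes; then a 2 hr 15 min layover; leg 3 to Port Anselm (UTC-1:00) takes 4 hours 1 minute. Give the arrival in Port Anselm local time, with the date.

Convert departure to UTC: 5:38 PM + 6:00 = 11:38 PM UTC on Jan 20.
Add 8 hours and 10 minutes leg 1 → 7:48 AM UTC (Jan 21).
Add 7 hours 5 minutes layover in Saltmere → 2:53 PM UTC.
Add 5 hours 30 minutes leg 2 → 8:23 PM UTC.
Add 2 hours and 15 minutes layover in Haldor → 10:38 PM UTC.
Add 4 hours 1 minute leg 3 → 2:39 AM UTC (Jan 22).
Port Anselm is UTC−1:00, so local arrival = 2:39 AM − 1:00 = 1:39 AM on Jan 22.

1:39 AM on January 22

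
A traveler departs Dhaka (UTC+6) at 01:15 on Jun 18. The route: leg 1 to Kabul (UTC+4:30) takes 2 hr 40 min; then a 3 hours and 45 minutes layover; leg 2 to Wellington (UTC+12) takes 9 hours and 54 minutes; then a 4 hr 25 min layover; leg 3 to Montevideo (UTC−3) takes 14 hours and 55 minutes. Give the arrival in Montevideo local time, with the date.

Convert departure to UTC: 01:15 − 6:00 = 19:15 UTC on Jun 17.
Add 2 hours and 40 minutes leg 1 → 21:55 UTC.
Add 3 hours 45 minutes layover in Kabul → 01:40 UTC (Jun 18).
Add 9 hours and 54 minutes leg 2 → 11:34 UTC.
Add 4 hours and 25 minutes layover in Wellington → 15:59 UTC.
Add 14 hours and 55 minutes leg 3 → 06:54 UTC (Jun 19).
Montevideo is UTC−3:00, so local arrival = 06:54 − 3:00 = 03:54 on Jun 19.

03:54 on June 19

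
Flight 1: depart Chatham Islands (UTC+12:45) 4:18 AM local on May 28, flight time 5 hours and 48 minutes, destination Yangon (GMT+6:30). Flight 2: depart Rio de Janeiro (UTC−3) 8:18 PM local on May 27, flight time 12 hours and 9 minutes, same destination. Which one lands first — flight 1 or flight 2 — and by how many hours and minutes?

Flight 1 in UTC: 4:18 AM − 12:45 = 3:33 PM on May 27.
+5 hours 48 minutes → arrive 9:21 PM UTC on May 27.
Flight 2 in UTC: 8:18 PM + 3:00 = 11:18 PM on May 27.
+12 hours 9 minutes → arrive 11:27 AM UTC on May 28.
Flight 1 lands earlier by 14 hours 6 minutes.

the first, by 14 hours 6 minutes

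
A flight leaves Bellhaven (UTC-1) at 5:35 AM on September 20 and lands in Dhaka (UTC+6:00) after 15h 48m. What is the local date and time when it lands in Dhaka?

Convert departure to UTC: 5:35 AM + 1:00 = 6:35 AM UTC on Sep 20.
Add 15 hours and 48 minutes travel time → 10:23 PM UTC.
Dhaka is UTC+6:00, so local arrival = 10:23 PM + 6:00 = 4:23 AM on Sep 21.

4:23 AM on Sep 21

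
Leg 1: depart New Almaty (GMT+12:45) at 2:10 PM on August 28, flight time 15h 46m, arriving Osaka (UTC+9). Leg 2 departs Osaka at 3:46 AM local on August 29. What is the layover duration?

1 hour 35 minutes

Convert departure to UTC: 2:10 PM − 12:45 = 1:25 AM UTC on Aug 28.
Add 15 hours and 46 minutes flight time → 5:11 PM UTC.
Osaka is UTC+9:00, so local arrival = 5:11 PM + 9:00 = 2:11 AM on Aug 29.
Layover = 3:46 AM − 2:11 AM = 1 hour 35 minutes.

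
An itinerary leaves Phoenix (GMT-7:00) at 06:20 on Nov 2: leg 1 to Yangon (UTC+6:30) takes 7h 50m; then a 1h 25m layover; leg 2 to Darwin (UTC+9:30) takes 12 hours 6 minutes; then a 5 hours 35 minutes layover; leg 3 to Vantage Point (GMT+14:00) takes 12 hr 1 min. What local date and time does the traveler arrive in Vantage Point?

18:17 on November 4

Convert departure to UTC: 06:20 + 7:00 = 13:20 UTC on Nov 2.
Add 7 hours 50 minutes leg 1 → 21:10 UTC.
Add 1 hour 25 minutes layover in Yangon → 22:35 UTC.
Add 12 hours 6 minutes leg 2 → 10:41 UTC (Nov 3).
Add 5 hours 35 minutes layover in Darwin → 16:16 UTC.
Add 12 hours and 1 minute leg 3 → 04:17 UTC (Nov 4).
Vantage Point is UTC+14:00, so local arrival = 04:17 + 14:00 = 18:17 on Nov 4.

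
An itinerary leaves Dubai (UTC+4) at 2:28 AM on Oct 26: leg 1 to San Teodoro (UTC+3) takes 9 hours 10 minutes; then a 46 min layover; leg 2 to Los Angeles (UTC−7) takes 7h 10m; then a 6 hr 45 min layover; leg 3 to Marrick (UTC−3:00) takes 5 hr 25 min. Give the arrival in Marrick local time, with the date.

Convert departure to UTC: 2:28 AM − 4:00 = 10:28 PM UTC on Oct 25.
Add 9 hours and 10 minutes leg 1 → 7:38 AM UTC (Oct 26).
Add 46 minutes layover in San Teodoro → 8:24 AM UTC.
Add 7 hours 10 minutes leg 2 → 3:34 PM UTC.
Add 6 hours and 45 minutes layover in Los Angeles → 10:19 PM UTC.
Add 5 hours 25 minutes leg 3 → 3:44 AM UTC (Oct 27).
Marrick is UTC−3:00, so local arrival = 3:44 AM − 3:00 = 12:44 AM on Oct 27.

12:44 AM on Oct 27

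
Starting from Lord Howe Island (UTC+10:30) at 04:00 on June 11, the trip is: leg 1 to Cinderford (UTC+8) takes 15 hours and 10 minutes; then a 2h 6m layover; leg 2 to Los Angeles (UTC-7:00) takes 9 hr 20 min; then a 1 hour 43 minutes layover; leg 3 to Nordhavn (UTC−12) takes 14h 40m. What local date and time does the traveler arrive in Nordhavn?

00:29 on June 12

Convert departure to UTC: 04:00 − 10:30 = 17:30 UTC on Jun 10.
Add 15 hours 10 minutes leg 1 → 08:40 UTC (Jun 11).
Add 2 hours and 6 minutes layover in Cinderford → 10:46 UTC.
Add 9 hours 20 minutes leg 2 → 20:06 UTC.
Add 1 hour 43 minutes layover in Los Angeles → 21:49 UTC.
Add 14 hours and 40 minutes leg 3 → 12:29 UTC (Jun 12).
Nordhavn is UTC−12:00, so local arrival = 12:29 − 12:00 = 00:29 on Jun 12.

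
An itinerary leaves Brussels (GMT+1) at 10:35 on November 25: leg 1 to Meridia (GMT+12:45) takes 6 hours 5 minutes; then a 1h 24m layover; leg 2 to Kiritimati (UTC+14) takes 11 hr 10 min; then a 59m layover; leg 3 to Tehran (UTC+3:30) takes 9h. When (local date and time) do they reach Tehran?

17:43 on Nov 26

Convert departure to UTC: 10:35 − 1:00 = 09:35 UTC on Nov 25.
Add 6 hours 5 minutes leg 1 → 15:40 UTC.
Add 1 hour and 24 minutes layover in Meridia → 17:04 UTC.
Add 11 hours 10 minutes leg 2 → 04:14 UTC (Nov 26).
Add 59 minutes layover in Kiritimati → 05:13 UTC.
Add 9 hours leg 3 → 14:13 UTC.
Tehran is UTC+3:30, so local arrival = 14:13 + 3:30 = 17:43 on Nov 26.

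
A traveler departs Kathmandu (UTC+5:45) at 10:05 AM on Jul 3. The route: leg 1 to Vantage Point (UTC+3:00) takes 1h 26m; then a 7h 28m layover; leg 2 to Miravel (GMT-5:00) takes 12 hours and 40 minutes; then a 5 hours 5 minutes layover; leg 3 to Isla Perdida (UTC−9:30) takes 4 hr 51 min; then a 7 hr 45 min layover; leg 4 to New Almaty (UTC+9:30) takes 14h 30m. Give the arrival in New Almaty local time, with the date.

Convert departure to UTC: 10:05 AM − 5:45 = 4:20 AM UTC on Jul 3.
Add 1 hour and 26 minutes leg 1 → 5:46 AM UTC.
Add 7 hours and 28 minutes layover in Vantage Point → 1:14 PM UTC.
Add 12 hours and 40 minutes leg 2 → 1:54 AM UTC (Jul 4).
Add 5 hours and 5 minutes layover in Miravel → 6:59 AM UTC.
Add 4 hours 51 minutes leg 3 → 11:50 AM UTC.
Add 7 hours and 45 minutes layover in Isla Perdida → 7:35 PM UTC.
Add 14 hours 30 minutes leg 4 → 10:05 AM UTC (Jul 5).
New Almaty is UTC+9:30, so local arrival = 10:05 AM + 9:30 = 7:35 PM on Jul 5.

7:35 PM on Jul 5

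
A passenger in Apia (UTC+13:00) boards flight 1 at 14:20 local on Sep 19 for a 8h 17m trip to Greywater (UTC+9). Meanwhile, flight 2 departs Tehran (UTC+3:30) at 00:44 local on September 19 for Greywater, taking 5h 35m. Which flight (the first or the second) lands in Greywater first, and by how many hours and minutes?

Flight 1 in UTC: 14:20 − 13:00 = 01:20 on Sep 19.
+8 hours and 17 minutes → arrive 09:37 UTC on Sep 19.
Flight 2 in UTC: 00:44 − 3:30 = 21:14 on Sep 18.
+5 hours 35 minutes → arrive 02:49 UTC on Sep 19.
Flight 2 lands earlier by 6 hours 48 minutes.

the second, by 6 hours 48 minutes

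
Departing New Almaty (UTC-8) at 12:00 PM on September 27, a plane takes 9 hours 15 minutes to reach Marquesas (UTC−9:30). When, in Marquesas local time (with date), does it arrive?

Marquesas is 1:30 behind New Almaty.
After 9 hours 15 minutes it is 9:15 PM in New Almaty.
Shift by the zone difference: 9:15 PM − 1:30 = 7:45 PM on Sep 27 in Marquesas.

7:45 PM on Sep 27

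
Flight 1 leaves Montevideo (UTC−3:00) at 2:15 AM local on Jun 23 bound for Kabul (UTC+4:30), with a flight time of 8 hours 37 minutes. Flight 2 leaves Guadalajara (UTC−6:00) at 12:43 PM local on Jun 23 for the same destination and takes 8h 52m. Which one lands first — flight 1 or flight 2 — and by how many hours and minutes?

Flight 1 in UTC: 2:15 AM + 3:00 = 5:15 AM on Jun 23.
+8 hours and 37 minutes → arrive 1:52 PM UTC on Jun 23.
Flight 2 in UTC: 12:43 PM + 6:00 = 6:43 PM on Jun 23.
+8 hours and 52 minutes → arrive 3:35 AM UTC on Jun 24.
Flight 1 lands earlier by 13 hours 43 minutes.

the first, by 13 hours 43 minutes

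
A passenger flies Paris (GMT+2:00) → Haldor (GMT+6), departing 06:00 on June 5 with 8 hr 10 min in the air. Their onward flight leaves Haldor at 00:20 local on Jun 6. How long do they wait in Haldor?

Convert departure to UTC: 06:00 − 2:00 = 04:00 UTC on Jun 5.
Add 8 hours 10 minutes flight time → 12:10 UTC.
Haldor is UTC+6:00, so local arrival = 12:10 + 6:00 = 18:10 on Jun 5.
Layover = 00:20 − 18:10 (+1 day) = 6 hours 10 minutes.

6 hours 10 minutes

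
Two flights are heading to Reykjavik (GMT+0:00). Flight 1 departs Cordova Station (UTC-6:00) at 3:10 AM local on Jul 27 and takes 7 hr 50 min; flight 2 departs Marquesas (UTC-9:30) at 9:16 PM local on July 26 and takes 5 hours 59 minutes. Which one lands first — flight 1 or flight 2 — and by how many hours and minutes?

Flight 1 in UTC: 3:10 AM + 6:00 = 9:10 AM on Jul 27.
+7 hours and 50 minutes → arrive 5:00 PM UTC on Jul 27.
Flight 2 in UTC: 9:16 PM + 9:30 = 6:46 AM on Jul 27.
+5 hours 59 minutes → arrive 12:45 PM UTC on Jul 27.
Flight 2 lands earlier by 4 hours 15 minutes.

the second, by 4 hours 15 minutes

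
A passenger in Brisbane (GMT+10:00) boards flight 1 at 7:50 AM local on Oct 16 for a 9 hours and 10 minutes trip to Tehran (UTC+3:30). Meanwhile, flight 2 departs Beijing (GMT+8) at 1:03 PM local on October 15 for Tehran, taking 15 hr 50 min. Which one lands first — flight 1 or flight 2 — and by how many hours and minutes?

the second, by 10 hours 7 minutes

Flight 1 in UTC: 7:50 AM − 10:00 = 9:50 PM on Oct 15.
+9 hours and 10 minutes → arrive 7:00 AM UTC on Oct 16.
Flight 2 in UTC: 1:03 PM − 8:00 = 5:03 AM on Oct 15.
+15 hours 50 minutes → arrive 8:53 PM UTC on Oct 15.
Flight 2 lands earlier by 10 hours 7 minutes.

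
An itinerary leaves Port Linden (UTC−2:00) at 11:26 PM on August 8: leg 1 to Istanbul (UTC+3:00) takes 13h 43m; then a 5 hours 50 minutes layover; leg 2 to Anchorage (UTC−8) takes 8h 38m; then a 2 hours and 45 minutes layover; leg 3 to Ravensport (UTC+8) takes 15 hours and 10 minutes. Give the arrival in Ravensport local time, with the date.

Convert departure to UTC: 11:26 PM + 2:00 = 1:26 AM UTC on Aug 9.
Add 13 hours and 43 minutes leg 1 → 3:09 PM UTC.
Add 5 hours 50 minutes layover in Istanbul → 8:59 PM UTC.
Add 8 hours 38 minutes leg 2 → 5:37 AM UTC (Aug 10).
Add 2 hours and 45 minutes layover in Anchorage → 8:22 AM UTC.
Add 15 hours 10 minutes leg 3 → 11:32 PM UTC.
Ravensport is UTC+8:00, so local arrival = 11:32 PM + 8:00 = 7:32 AM on Aug 11.

7:32 AM on Aug 11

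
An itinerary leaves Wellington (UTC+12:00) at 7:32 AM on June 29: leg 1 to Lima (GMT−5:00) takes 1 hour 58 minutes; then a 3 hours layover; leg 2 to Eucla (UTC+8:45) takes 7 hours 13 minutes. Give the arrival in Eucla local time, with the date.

4:28 PM on June 29

Convert departure to UTC: 7:32 AM − 12:00 = 7:32 PM UTC on Jun 28.
Add 1 hour and 58 minutes leg 1 → 9:30 PM UTC.
Add 3 hours layover in Lima → 12:30 AM UTC (Jun 29).
Add 7 hours 13 minutes leg 2 → 7:43 AM UTC.
Eucla is UTC+8:45, so local arrival = 7:43 AM + 8:45 = 4:28 PM on Jun 29.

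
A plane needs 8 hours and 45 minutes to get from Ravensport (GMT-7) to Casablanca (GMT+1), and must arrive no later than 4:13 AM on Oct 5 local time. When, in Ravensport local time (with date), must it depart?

11:28 AM on October 4

Target arrival in UTC: 4:13 AM − 1:00 = 3:13 AM on Oct 5.
Subtract 8 hours and 45 minutes → departure 6:28 PM UTC on Oct 4.
Ravensport is UTC−7:00: 6:28 PM − 7:00 = 11:28 AM on Oct 4.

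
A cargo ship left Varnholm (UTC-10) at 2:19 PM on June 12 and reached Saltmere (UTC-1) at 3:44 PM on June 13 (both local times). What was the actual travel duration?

16 hours 25 minutes

Departure in UTC: 2:19 PM + 10:00 = 12:19 AM on Jun 13.
Arrival in UTC: 3:44 PM + 1:00 = 4:44 PM on Jun 13.
Elapsed = 4:44 PM − 12:19 AM = 16 hours 25 minutes.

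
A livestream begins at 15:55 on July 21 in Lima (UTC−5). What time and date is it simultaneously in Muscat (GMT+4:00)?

00:55 on Jul 22

In UTC: 15:55 + 5:00 = 20:55 on Jul 21.
Muscat is UTC+4:00: 20:55 + 4:00 = 00:55 on Jul 22.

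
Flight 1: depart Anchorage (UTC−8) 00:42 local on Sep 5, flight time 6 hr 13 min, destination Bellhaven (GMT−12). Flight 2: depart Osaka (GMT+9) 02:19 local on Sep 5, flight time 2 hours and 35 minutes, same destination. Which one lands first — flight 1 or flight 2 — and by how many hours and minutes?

Flight 1 in UTC: 00:42 + 8:00 = 08:42 on Sep 5.
+6 hours and 13 minutes → arrive 14:55 UTC on Sep 5.
Flight 2 in UTC: 02:19 − 9:00 = 17:19 on Sep 4.
+2 hours and 35 minutes → arrive 19:54 UTC on Sep 4.
Flight 2 lands earlier by 19 hours 1 minute.

the second, by 19 hours 1 minute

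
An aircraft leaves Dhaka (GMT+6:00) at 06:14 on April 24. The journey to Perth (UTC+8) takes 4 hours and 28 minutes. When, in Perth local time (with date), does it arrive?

12:42 on April 24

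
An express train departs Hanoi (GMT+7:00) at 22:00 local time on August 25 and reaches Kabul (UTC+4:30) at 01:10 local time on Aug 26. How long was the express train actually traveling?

5 hours 40 minutes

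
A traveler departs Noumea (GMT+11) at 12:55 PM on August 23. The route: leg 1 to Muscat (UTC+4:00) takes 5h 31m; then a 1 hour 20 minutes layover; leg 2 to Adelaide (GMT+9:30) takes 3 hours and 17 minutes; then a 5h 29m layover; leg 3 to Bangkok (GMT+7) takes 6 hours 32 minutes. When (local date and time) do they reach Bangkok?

7:04 AM on August 24

Convert departure to UTC: 12:55 PM − 11:00 = 1:55 AM UTC on Aug 23.
Add 5 hours 31 minutes leg 1 → 7:26 AM UTC.
Add 1 hour 20 minutes layover in Muscat → 8:46 AM UTC.
Add 3 hours and 17 minutes leg 2 → 12:03 PM UTC.
Add 5 hours and 29 minutes layover in Adelaide → 5:32 PM UTC.
Add 6 hours and 32 minutes leg 3 → 12:04 AM UTC (Aug 24).
Bangkok is UTC+7:00, so local arrival = 12:04 AM + 7:00 = 7:04 AM on Aug 24.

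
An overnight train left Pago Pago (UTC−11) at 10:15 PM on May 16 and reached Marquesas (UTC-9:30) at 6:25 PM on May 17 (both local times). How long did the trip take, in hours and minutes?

Departure in UTC: 10:15 PM + 11:00 = 9:15 AM on May 17.
Arrival in UTC: 6:25 PM + 9:30 = 3:55 AM on May 18.
Elapsed = 3:55 AM − 9:15 AM (+1 day) = 18 hours 40 minutes.

18 hours 40 minutes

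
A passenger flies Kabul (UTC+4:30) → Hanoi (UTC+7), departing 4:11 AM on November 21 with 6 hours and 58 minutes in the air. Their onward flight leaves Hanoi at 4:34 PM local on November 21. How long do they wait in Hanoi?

2 hours 55 minutes

Convert departure to UTC: 4:11 AM − 4:30 = 11:41 PM UTC on Nov 20.
Add 6 hours and 58 minutes flight time → 6:39 AM UTC (Nov 21).
Hanoi is UTC+7:00, so local arrival = 6:39 AM + 7:00 = 1:39 PM on Nov 21.
Layover = 4:34 PM − 1:39 PM = 2 hours 55 minutes.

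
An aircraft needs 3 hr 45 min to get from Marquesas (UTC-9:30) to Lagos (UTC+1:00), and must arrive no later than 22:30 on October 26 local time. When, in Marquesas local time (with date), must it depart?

Target arrival in UTC: 22:30 − 1:00 = 21:30 on Oct 26.
Subtract 3 hours and 45 minutes → departure 17:45 UTC on Oct 26.
Marquesas is UTC−9:30: 17:45 − 9:30 = 08:15 on Oct 26.

08:15 on October 26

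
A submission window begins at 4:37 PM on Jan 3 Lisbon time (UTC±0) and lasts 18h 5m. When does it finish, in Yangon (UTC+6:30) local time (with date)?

5:12 PM on January 4

Lisbon is at UTC+0, so start is already 4:37 PM UTC on Jan 3.
Add 18 hours and 5 minutes duration → 10:42 AM UTC (Jan 4).
Yangon is UTC+6:30, so local end time = 10:42 AM + 6:30 = 5:12 PM on Jan 4.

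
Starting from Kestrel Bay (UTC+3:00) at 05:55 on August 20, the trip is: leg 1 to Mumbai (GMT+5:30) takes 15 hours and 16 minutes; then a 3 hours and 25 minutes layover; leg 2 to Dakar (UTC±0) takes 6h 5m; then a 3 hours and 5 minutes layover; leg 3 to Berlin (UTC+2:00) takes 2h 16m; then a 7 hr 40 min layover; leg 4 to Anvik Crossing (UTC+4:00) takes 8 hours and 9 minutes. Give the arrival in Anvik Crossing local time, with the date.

04:51 on August 22

Convert departure to UTC: 05:55 − 3:00 = 02:55 UTC on Aug 20.
Add 15 hours and 16 minutes leg 1 → 18:11 UTC.
Add 3 hours 25 minutes layover in Mumbai → 21:36 UTC.
Add 6 hours 5 minutes leg 2 → 03:41 UTC (Aug 21).
Add 3 hours and 5 minutes layover in Dakar → 06:46 UTC.
Add 2 hours and 16 minutes leg 3 → 09:02 UTC.
Add 7 hours and 40 minutes layover in Berlin → 16:42 UTC.
Add 8 hours and 9 minutes leg 4 → 00:51 UTC (Aug 22).
Anvik Crossing is UTC+4:00, so local arrival = 00:51 + 4:00 = 04:51 on Aug 22.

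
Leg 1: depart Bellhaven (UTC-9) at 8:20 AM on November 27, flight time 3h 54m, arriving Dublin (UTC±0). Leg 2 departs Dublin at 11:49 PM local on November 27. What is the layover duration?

Convert departure to UTC: 8:20 AM + 9:00 = 5:20 PM UTC on Nov 27.
Add 3 hours 54 minutes flight time → 9:14 PM UTC.
Dublin is UTC+0, so local arrival is the same: 9:14 PM on Nov 27.
Layover = 11:49 PM − 9:14 PM = 2 hours 35 minutes.

2 hours 35 minutes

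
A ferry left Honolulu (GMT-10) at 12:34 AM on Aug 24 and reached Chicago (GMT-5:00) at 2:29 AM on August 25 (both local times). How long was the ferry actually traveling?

Departure in UTC: 12:34 AM + 10:00 = 10:34 AM on Aug 24.
Arrival in UTC: 2:29 AM + 5:00 = 7:29 AM on Aug 25.
Elapsed = 7:29 AM − 10:34 AM (+1 day) = 20 hours 55 minutes.

20 hours 55 minutes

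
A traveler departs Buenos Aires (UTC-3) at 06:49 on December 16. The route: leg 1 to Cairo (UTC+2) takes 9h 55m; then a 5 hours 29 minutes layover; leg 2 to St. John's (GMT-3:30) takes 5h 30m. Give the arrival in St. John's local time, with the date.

Convert departure to UTC: 06:49 + 3:00 = 09:49 UTC on Dec 16.
Add 9 hours and 55 minutes leg 1 → 19:44 UTC.
Add 5 hours and 29 minutes layover in Cairo → 01:13 UTC (Dec 17).
Add 5 hours 30 minutes leg 2 → 06:43 UTC.
St. John's is UTC−3:30, so local arrival = 06:43 − 3:30 = 03:13 on Dec 17.

03:13 on December 17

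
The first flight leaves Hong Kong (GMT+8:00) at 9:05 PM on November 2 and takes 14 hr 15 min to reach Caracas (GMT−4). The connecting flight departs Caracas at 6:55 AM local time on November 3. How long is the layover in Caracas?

7 hours 35 minutes

Convert departure to UTC: 9:05 PM − 8:00 = 1:05 PM UTC on Nov 2.
Add 14 hours and 15 minutes flight time → 3:20 AM UTC (Nov 3).
Caracas is UTC−4:00, so local arrival = 3:20 AM − 4:00 = 11:20 PM on Nov 2.
Layover = 6:55 AM − 11:20 PM (+1 day) = 7 hours 35 minutes.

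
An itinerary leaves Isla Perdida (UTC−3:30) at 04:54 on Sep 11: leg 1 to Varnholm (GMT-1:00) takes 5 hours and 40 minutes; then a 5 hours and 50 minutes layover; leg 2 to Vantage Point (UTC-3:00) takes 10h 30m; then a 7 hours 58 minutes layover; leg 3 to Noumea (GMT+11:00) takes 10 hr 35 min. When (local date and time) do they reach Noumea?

11:57 on September 13

Convert departure to UTC: 04:54 + 3:30 = 08:24 UTC on Sep 11.
Add 5 hours and 40 minutes leg 1 → 14:04 UTC.
Add 5 hours and 50 minutes layover in Varnholm → 19:54 UTC.
Add 10 hours and 30 minutes leg 2 → 06:24 UTC (Sep 12).
Add 7 hours 58 minutes layover in Vantage Point → 14:22 UTC.
Add 10 hours and 35 minutes leg 3 → 00:57 UTC (Sep 13).
Noumea is UTC+11:00, so local arrival = 00:57 + 11:00 = 11:57 on Sep 13.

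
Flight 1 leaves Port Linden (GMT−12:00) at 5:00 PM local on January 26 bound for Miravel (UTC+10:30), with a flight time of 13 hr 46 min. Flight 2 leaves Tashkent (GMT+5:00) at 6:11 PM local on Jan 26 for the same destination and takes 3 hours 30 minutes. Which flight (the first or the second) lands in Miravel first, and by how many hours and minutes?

the second, by 26 hours 5 minutes

Flight 1 in UTC: 5:00 PM + 12:00 = 5:00 AM on Jan 27.
+13 hours 46 minutes → arrive 6:46 PM UTC on Jan 27.
Flight 2 in UTC: 6:11 PM − 5:00 = 1:11 PM on Jan 26.
+3 hours 30 minutes → arrive 4:41 PM UTC on Jan 26.
Flight 2 lands earlier by 26 hours 5 minutes.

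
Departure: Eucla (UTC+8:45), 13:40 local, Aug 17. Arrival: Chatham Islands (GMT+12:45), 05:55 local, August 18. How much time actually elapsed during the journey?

Departure in UTC: 13:40 − 8:45 = 04:55 on Aug 17.
Arrival in UTC: 05:55 − 12:45 = 17:10 on Aug 17.
Elapsed = 17:10 − 04:55 = 12 hours 15 minutes.

12 hours 15 minutes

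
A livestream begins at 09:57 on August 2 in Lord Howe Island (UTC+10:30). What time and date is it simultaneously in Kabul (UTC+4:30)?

In UTC: 09:57 − 10:30 = 23:27 on Aug 1.
Kabul is UTC+4:30: 23:27 + 4:30 = 03:57 on Aug 2.

03:57 on August 2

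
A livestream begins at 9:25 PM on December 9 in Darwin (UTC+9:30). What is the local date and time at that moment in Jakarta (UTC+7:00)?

6:55 PM on December 9

Jakarta is 2:30 behind Darwin.
Shift by the zone difference: 9:25 PM − 2:30 = 6:55 PM on Dec 9 in Jakarta.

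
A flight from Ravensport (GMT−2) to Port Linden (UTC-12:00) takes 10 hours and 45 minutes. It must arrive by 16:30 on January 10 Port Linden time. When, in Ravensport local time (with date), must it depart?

15:45 on January 10

Target arrival in UTC: 16:30 + 12:00 = 04:30 on Jan 11.
Subtract 10 hours and 45 minutes → departure 17:45 UTC on Jan 10.
Ravensport is UTC−2:00: 17:45 − 2:00 = 15:45 on Jan 10.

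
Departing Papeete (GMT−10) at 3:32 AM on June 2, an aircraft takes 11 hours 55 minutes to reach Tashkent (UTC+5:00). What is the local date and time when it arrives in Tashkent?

Tashkent is 15:00 ahead of Papeete.
After 11 hours 55 minutes it is 3:27 PM in Papeete.
Shift by the zone difference: 3:27 PM + 15:00 = 6:27 AM on Jun 3 in Tashkent.

6:27 AM on June 3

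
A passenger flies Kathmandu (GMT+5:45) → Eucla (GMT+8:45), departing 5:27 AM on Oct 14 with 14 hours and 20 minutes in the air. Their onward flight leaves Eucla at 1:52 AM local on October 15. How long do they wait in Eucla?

3 hours 5 minutes

Convert departure to UTC: 5:27 AM − 5:45 = 11:42 PM UTC on Oct 13.
Add 14 hours 20 minutes flight time → 2:02 PM UTC (Oct 14).
Eucla is UTC+8:45, so local arrival = 2:02 PM + 8:45 = 10:47 PM on Oct 14.
Layover = 1:52 AM − 10:47 PM (+1 day) = 3 hours 5 minutes.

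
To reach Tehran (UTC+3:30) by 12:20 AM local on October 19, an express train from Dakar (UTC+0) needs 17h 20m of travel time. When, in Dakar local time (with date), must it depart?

Target arrival in UTC: 12:20 AM − 3:30 = 8:50 PM on Oct 18.
Subtract 17 hours and 20 minutes → departure 3:30 AM UTC on Oct 18.
Dakar is UTC+0, so departure is 3:30 AM on Oct 18.

3:30 AM on Oct 18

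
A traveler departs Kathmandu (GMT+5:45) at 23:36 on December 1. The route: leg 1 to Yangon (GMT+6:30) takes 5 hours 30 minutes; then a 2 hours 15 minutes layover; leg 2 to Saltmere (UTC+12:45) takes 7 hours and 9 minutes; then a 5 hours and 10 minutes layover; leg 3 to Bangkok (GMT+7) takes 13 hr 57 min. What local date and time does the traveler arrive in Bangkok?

Convert departure to UTC: 23:36 − 5:45 = 17:51 UTC on Dec 1.
Add 5 hours 30 minutes leg 1 → 23:21 UTC.
Add 2 hours and 15 minutes layover in Yangon → 01:36 UTC (Dec 2).
Add 7 hours 9 minutes leg 2 → 08:45 UTC.
Add 5 hours and 10 minutes layover in Saltmere → 13:55 UTC.
Add 13 hours and 57 minutes leg 3 → 03:52 UTC (Dec 3).
Bangkok is UTC+7:00, so local arrival = 03:52 + 7:00 = 10:52 on Dec 3.

10:52 on December 3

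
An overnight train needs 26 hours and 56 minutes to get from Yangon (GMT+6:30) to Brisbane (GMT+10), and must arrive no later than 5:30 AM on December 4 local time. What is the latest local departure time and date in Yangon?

11:04 PM on December 2

Target arrival in UTC: 5:30 AM − 10:00 = 7:30 PM on Dec 3.
Subtract 26 hours 56 minutes → departure 4:34 PM UTC on Dec 2.
Yangon is UTC+6:30: 4:34 PM + 6:30 = 11:04 PM on Dec 2.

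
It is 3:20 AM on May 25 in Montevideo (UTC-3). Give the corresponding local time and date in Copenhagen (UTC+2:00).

8:20 AM on May 25

Copenhagen is 5:00 ahead of Montevideo.
Shift by the zone difference: 3:20 AM + 5:00 = 8:20 AM on May 25 in Copenhagen.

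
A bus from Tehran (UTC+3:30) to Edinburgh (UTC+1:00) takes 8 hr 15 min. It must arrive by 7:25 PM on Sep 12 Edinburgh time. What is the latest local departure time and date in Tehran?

1:40 PM on Sep 12

Target arrival in UTC: 7:25 PM − 1:00 = 6:25 PM on Sep 12.
Subtract 8 hours and 15 minutes → departure 10:10 AM UTC on Sep 12.
Tehran is UTC+3:30: 10:10 AM + 3:30 = 1:40 PM on Sep 12.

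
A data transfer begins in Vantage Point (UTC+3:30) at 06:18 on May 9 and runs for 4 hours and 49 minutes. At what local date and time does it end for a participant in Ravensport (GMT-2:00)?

05:37 on May 9

Ravensport is 5:30 behind Vantage Point.
After 4 hours and 49 minutes it is 11:07 in Vantage Point.
Shift by the zone difference: 11:07 − 5:30 = 05:37 on May 9 in Ravensport.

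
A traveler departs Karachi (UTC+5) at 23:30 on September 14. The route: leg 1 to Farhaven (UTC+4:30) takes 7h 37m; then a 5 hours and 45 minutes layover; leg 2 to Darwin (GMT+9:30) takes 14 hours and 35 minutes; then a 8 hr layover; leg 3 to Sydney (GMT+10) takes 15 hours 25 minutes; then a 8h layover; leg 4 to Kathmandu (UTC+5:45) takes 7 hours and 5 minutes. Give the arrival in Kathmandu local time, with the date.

18:42 on September 17

Convert departure to UTC: 23:30 − 5:00 = 18:30 UTC on Sep 14.
Add 7 hours 37 minutes leg 1 → 02:07 UTC (Sep 15).
Add 5 hours and 45 minutes layover in Farhaven → 07:52 UTC.
Add 14 hours and 35 minutes leg 2 → 22:27 UTC.
Add 8 hours layover in Darwin → 06:27 UTC (Sep 16).
Add 15 hours and 25 minutes leg 3 → 21:52 UTC.
Add 8 hours layover in Sydney → 05:52 UTC (Sep 17).
Add 7 hours and 5 minutes leg 4 → 12:57 UTC.
Kathmandu is UTC+5:45, so local arrival = 12:57 + 5:45 = 18:42 on Sep 17.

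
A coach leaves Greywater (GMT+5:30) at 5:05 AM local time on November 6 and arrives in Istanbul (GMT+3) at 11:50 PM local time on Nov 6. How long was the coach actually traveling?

21 hours 15 minutes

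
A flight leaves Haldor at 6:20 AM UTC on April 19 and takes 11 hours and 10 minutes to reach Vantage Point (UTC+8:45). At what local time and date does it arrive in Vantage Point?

2:15 AM on April 20

Departure is given in UTC: 6:20 AM on Apr 19.
Add 11 hours and 10 minutes → 5:30 PM UTC.
Vantage Point is UTC+8:45: 5:30 PM + 8:45 = 2:15 AM on Apr 20.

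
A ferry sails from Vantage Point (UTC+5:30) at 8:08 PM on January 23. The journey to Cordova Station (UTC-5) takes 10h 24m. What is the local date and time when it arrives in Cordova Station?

8:02 PM on January 23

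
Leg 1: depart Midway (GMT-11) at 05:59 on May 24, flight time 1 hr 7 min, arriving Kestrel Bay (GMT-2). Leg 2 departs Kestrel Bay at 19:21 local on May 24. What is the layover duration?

3 hours 15 minutes

Convert departure to UTC: 05:59 + 11:00 = 16:59 UTC on May 24.
Add 1 hour and 7 minutes flight time → 18:06 UTC.
Kestrel Bay is UTC−2:00, so local arrival = 18:06 − 2:00 = 16:06 on May 24.
Layover = 19:21 − 16:06 = 3 hours 15 minutes.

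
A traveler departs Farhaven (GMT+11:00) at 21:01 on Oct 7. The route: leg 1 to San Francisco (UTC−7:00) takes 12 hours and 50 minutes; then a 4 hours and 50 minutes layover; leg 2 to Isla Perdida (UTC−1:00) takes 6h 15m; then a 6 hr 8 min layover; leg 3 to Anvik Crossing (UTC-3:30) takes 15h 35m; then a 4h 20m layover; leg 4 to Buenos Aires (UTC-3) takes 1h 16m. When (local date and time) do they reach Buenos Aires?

10:15 on October 9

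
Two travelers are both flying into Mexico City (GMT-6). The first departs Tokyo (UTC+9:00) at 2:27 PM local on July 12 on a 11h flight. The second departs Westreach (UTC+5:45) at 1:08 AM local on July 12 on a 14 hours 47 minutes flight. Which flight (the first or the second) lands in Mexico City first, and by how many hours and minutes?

the second, by 6 hours 17 minutes

Flight 1 in UTC: 2:27 PM − 9:00 = 5:27 AM on Jul 12.
+11 hours → arrive 4:27 PM UTC on Jul 12.
Flight 2 in UTC: 1:08 AM − 5:45 = 7:23 PM on Jul 11.
+14 hours 47 minutes → arrive 10:10 AM UTC on Jul 12.
Flight 2 lands earlier by 6 hours 17 minutes.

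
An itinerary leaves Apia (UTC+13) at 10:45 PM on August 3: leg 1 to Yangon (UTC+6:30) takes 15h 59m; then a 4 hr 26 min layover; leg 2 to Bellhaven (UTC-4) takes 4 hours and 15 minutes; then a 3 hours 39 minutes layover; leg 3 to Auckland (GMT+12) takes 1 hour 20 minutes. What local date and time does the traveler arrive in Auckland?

3:24 AM on Aug 5

Convert departure to UTC: 10:45 PM − 13:00 = 9:45 AM UTC on Aug 3.
Add 15 hours 59 minutes leg 1 → 1:44 AM UTC (Aug 4).
Add 4 hours 26 minutes layover in Yangon → 6:10 AM UTC.
Add 4 hours and 15 minutes leg 2 → 10:25 AM UTC.
Add 3 hours 39 minutes layover in Bellhaven → 2:04 PM UTC.
Add 1 hour and 20 minutes leg 3 → 3:24 PM UTC.
Auckland is UTC+12:00, so local arrival = 3:24 PM + 12:00 = 3:24 AM on Aug 5.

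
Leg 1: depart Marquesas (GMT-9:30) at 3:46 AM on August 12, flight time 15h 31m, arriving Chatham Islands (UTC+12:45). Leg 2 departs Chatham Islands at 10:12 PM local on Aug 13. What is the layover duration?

4 hours 40 minutes

Convert departure to UTC: 3:46 AM + 9:30 = 1:16 PM UTC on Aug 12.
Add 15 hours 31 minutes flight time → 4:47 AM UTC (Aug 13).
Chatham Islands is UTC+12:45, so local arrival = 4:47 AM + 12:45 = 5:32 PM on Aug 13.
Layover = 10:12 PM − 5:32 PM = 4 hours 40 minutes.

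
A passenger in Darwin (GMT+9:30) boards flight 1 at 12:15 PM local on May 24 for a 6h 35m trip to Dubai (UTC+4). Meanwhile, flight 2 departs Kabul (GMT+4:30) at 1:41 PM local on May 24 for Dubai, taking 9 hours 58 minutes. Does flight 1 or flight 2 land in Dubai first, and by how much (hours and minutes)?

the first, by 9 hours 49 minutes

Flight 1 in UTC: 12:15 PM − 9:30 = 2:45 AM on May 24.
+6 hours 35 minutes → arrive 9:20 AM UTC on May 24.
Flight 2 in UTC: 1:41 PM − 4:30 = 9:11 AM on May 24.
+9 hours and 58 minutes → arrive 7:09 PM UTC on May 24.
Flight 1 lands earlier by 9 hours 49 minutes.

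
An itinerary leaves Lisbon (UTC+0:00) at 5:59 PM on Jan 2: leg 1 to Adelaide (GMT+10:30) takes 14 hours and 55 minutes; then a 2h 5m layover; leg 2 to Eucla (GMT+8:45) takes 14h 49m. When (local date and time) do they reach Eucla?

Lisbon is at UTC+0, so departure is already 5:59 PM UTC on Jan 2.
Add 14 hours 55 minutes leg 1 → 8:54 AM UTC (Jan 3).
Add 2 hours and 5 minutes layover in Adelaide → 10:59 AM UTC.
Add 14 hours 49 minutes leg 2 → 1:48 AM UTC (Jan 4).
Eucla is UTC+8:45, so local arrival = 1:48 AM + 8:45 = 10:33 AM on Jan 4.

10:33 AM on January 4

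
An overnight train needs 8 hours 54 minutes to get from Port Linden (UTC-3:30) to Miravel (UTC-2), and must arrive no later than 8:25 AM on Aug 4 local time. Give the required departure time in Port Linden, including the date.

Target arrival in UTC: 8:25 AM + 2:00 = 10:25 AM on Aug 4.
Subtract 8 hours 54 minutes → departure 1:31 AM UTC on Aug 4.
Port Linden is UTC−3:30: 1:31 AM − 3:30 = 10:01 PM on Aug 3.

10:01 PM on August 3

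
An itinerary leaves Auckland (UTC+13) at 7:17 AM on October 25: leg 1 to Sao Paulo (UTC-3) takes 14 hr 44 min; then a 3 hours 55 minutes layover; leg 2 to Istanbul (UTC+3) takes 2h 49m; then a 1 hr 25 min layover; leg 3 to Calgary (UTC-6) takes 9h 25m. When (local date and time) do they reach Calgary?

Convert departure to UTC: 7:17 AM − 13:00 = 6:17 PM UTC on Oct 24.
Add 14 hours and 44 minutes leg 1 → 9:01 AM UTC (Oct 25).
Add 3 hours 55 minutes layover in Sao Paulo → 12:56 PM UTC.
Add 2 hours 49 minutes leg 2 → 3:45 PM UTC.
Add 1 hour and 25 minutes layover in Istanbul → 5:10 PM UTC.
Add 9 hours and 25 minutes leg 3 → 2:35 AM UTC (Oct 26).
Calgary is UTC−6:00, so local arrival = 2:35 AM − 6:00 = 8:35 PM on Oct 25.

8:35 PM on October 25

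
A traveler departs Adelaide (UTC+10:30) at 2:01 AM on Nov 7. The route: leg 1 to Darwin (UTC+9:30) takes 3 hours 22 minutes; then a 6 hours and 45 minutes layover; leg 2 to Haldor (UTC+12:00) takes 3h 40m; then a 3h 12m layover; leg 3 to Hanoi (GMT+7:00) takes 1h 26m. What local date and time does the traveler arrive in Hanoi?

4:56 PM on Nov 7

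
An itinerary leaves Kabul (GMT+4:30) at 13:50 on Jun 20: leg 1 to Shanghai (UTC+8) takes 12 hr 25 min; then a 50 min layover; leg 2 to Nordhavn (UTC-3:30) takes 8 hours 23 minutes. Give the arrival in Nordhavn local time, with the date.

03:28 on Jun 21

Convert departure to UTC: 13:50 − 4:30 = 09:20 UTC on Jun 20.
Add 12 hours and 25 minutes leg 1 → 21:45 UTC.
Add 50 minutes layover in Shanghai → 22:35 UTC.
Add 8 hours 23 minutes leg 2 → 06:58 UTC (Jun 21).
Nordhavn is UTC−3:30, so local arrival = 06:58 − 3:30 = 03:28 on Jun 21.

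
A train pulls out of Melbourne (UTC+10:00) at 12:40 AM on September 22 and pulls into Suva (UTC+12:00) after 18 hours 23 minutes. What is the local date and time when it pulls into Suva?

Suva is 2:00 ahead of Melbourne.
After 18 hours 23 minutes it is 7:03 PM in Melbourne.
Shift by the zone difference: 7:03 PM + 2:00 = 9:03 PM on Sep 22 in Suva.

9:03 PM on September 22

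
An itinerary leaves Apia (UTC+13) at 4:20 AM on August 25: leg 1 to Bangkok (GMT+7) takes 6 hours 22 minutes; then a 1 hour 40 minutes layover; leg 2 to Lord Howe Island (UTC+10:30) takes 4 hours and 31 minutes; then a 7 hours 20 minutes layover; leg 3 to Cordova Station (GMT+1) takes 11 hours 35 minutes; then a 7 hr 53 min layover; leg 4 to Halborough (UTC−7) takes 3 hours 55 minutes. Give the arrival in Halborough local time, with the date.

3:36 AM on August 26

Convert departure to UTC: 4:20 AM − 13:00 = 3:20 PM UTC on Aug 24.
Add 6 hours and 22 minutes leg 1 → 9:42 PM UTC.
Add 1 hour 40 minutes layover in Bangkok → 11:22 PM UTC.
Add 4 hours 31 minutes leg 2 → 3:53 AM UTC (Aug 25).
Add 7 hours 20 minutes layover in Lord Howe Island → 11:13 AM UTC.
Add 11 hours and 35 minutes leg 3 → 10:48 PM UTC.
Add 7 hours and 53 minutes layover in Cordova Station → 6:41 AM UTC (Aug 26).
Add 3 hours 55 minutes leg 4 → 10:36 AM UTC.
Halborough is UTC−7:00, so local arrival = 10:36 AM − 7:00 = 3:36 AM on Aug 26.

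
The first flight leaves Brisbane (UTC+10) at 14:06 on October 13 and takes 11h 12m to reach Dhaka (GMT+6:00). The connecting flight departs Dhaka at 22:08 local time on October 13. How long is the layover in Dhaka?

Convert departure to UTC: 14:06 − 10:00 = 04:06 UTC on Oct 13.
Add 11 hours 12 minutes flight time → 15:18 UTC.
Dhaka is UTC+6:00, so local arrival = 15:18 + 6:00 = 21:18 on Oct 13.
Layover = 22:08 − 21:18 = 50 minutes.

50 minutes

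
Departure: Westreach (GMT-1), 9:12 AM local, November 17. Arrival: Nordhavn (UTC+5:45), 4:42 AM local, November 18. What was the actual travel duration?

12 hours 45 minutes

Departure in UTC: 9:12 AM + 1:00 = 10:12 AM on Nov 17.
Arrival in UTC: 4:42 AM − 5:45 = 10:57 PM on Nov 17.
Elapsed = 10:57 PM − 10:12 AM = 12 hours 45 minutes.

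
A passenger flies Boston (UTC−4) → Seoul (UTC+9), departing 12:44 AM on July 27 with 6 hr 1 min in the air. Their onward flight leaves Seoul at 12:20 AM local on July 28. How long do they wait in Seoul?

Convert departure to UTC: 12:44 AM + 4:00 = 4:44 AM UTC on Jul 27.
Add 6 hours and 1 minute flight time → 10:45 AM UTC.
Seoul is UTC+9:00, so local arrival = 10:45 AM + 9:00 = 7:45 PM on Jul 27.
Layover = 12:20 AM − 7:45 PM (+1 day) = 4 hours 35 minutes.

4 hours 35 minutes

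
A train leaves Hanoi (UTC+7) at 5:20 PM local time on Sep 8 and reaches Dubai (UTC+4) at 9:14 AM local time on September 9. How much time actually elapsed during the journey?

18 hours 54 minutes

Departure in UTC: 5:20 PM − 7:00 = 10:20 AM on Sep 8.
Arrival in UTC: 9:14 AM − 4:00 = 5:14 AM on Sep 9.
Elapsed = 5:14 AM − 10:20 AM (+1 day) = 18 hours 54 minutes.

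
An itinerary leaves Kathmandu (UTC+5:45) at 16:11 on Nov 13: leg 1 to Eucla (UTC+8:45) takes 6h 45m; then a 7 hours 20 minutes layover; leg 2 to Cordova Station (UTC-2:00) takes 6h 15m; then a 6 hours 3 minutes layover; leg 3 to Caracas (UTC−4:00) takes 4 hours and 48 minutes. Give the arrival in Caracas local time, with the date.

13:37 on November 14

Convert departure to UTC: 16:11 − 5:45 = 10:26 UTC on Nov 13.
Add 6 hours and 45 minutes leg 1 → 17:11 UTC.
Add 7 hours and 20 minutes layover in Eucla → 00:31 UTC (Nov 14).
Add 6 hours 15 minutes leg 2 → 06:46 UTC.
Add 6 hours and 3 minutes layover in Cordova Station → 12:49 UTC.
Add 4 hours 48 minutes leg 3 → 17:37 UTC.
Caracas is UTC−4:00, so local arrival = 17:37 − 4:00 = 13:37 on Nov 14.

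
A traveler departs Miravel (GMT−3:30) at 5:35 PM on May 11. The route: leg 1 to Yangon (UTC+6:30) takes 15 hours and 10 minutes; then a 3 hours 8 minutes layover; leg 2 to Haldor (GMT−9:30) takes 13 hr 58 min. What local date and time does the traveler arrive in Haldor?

Convert departure to UTC: 5:35 PM + 3:30 = 9:05 PM UTC on May 11.
Add 15 hours and 10 minutes leg 1 → 12:15 PM UTC (May 12).
Add 3 hours 8 minutes layover in Yangon → 3:23 PM UTC.
Add 13 hours and 58 minutes leg 2 → 5:21 AM UTC (May 13).
Haldor is UTC−9:30, so local arrival = 5:21 AM − 9:30 = 7:51 PM on May 12.

7:51 PM on May 12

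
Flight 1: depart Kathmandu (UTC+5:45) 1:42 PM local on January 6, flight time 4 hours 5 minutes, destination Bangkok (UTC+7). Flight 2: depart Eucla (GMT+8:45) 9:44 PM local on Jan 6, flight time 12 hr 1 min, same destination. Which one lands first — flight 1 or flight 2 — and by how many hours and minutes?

the first, by 12 hours 58 minutes

Flight 1 in UTC: 1:42 PM − 5:45 = 7:57 AM on Jan 6.
+4 hours and 5 minutes → arrive 12:02 PM UTC on Jan 6.
Flight 2 in UTC: 9:44 PM − 8:45 = 12:59 PM on Jan 6.
+12 hours and 1 minute → arrive 1:00 AM UTC on Jan 7.
Flight 1 lands earlier by 12 hours 58 minutes.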